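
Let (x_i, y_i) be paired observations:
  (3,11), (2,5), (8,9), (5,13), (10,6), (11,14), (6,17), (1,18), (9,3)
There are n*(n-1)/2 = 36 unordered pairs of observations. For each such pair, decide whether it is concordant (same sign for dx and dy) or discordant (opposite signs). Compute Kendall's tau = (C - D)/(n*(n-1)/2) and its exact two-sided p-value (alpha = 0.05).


Step 1: Enumerate the 36 unordered pairs (i,j) with i<j and classify each by sign(x_j-x_i) * sign(y_j-y_i).
  (1,2):dx=-1,dy=-6->C; (1,3):dx=+5,dy=-2->D; (1,4):dx=+2,dy=+2->C; (1,5):dx=+7,dy=-5->D
  (1,6):dx=+8,dy=+3->C; (1,7):dx=+3,dy=+6->C; (1,8):dx=-2,dy=+7->D; (1,9):dx=+6,dy=-8->D
  (2,3):dx=+6,dy=+4->C; (2,4):dx=+3,dy=+8->C; (2,5):dx=+8,dy=+1->C; (2,6):dx=+9,dy=+9->C
  (2,7):dx=+4,dy=+12->C; (2,8):dx=-1,dy=+13->D; (2,9):dx=+7,dy=-2->D; (3,4):dx=-3,dy=+4->D
  (3,5):dx=+2,dy=-3->D; (3,6):dx=+3,dy=+5->C; (3,7):dx=-2,dy=+8->D; (3,8):dx=-7,dy=+9->D
  (3,9):dx=+1,dy=-6->D; (4,5):dx=+5,dy=-7->D; (4,6):dx=+6,dy=+1->C; (4,7):dx=+1,dy=+4->C
  (4,8):dx=-4,dy=+5->D; (4,9):dx=+4,dy=-10->D; (5,6):dx=+1,dy=+8->C; (5,7):dx=-4,dy=+11->D
  (5,8):dx=-9,dy=+12->D; (5,9):dx=-1,dy=-3->C; (6,7):dx=-5,dy=+3->D; (6,8):dx=-10,dy=+4->D
  (6,9):dx=-2,dy=-11->C; (7,8):dx=-5,dy=+1->D; (7,9):dx=+3,dy=-14->D; (8,9):dx=+8,dy=-15->D
Step 2: C = 15, D = 21, total pairs = 36.
Step 3: tau = (C - D)/(n(n-1)/2) = (15 - 21)/36 = -0.166667.
Step 4: Exact two-sided p-value (enumerate n! = 362880 permutations of y under H0): p = 0.612202.
Step 5: alpha = 0.05. fail to reject H0.

tau_b = -0.1667 (C=15, D=21), p = 0.612202, fail to reject H0.


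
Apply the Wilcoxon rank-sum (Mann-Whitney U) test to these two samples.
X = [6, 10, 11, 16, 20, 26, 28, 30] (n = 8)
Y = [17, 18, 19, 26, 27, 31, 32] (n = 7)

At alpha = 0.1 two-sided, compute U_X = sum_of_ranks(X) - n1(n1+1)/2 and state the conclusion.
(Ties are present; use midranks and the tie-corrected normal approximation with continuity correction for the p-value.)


Step 1: Combine and sort all 15 observations; assign midranks.
sorted (value, group): (6,X), (10,X), (11,X), (16,X), (17,Y), (18,Y), (19,Y), (20,X), (26,X), (26,Y), (27,Y), (28,X), (30,X), (31,Y), (32,Y)
ranks: 6->1, 10->2, 11->3, 16->4, 17->5, 18->6, 19->7, 20->8, 26->9.5, 26->9.5, 27->11, 28->12, 30->13, 31->14, 32->15
Step 2: Rank sum for X: R1 = 1 + 2 + 3 + 4 + 8 + 9.5 + 12 + 13 = 52.5.
Step 3: U_X = R1 - n1(n1+1)/2 = 52.5 - 8*9/2 = 52.5 - 36 = 16.5.
       U_Y = n1*n2 - U_X = 56 - 16.5 = 39.5.
Step 4: Ties are present, so use the tie-corrected normal approximation (with continuity correction) for the p-value.
Step 5: p-value = 0.202614; compare to alpha = 0.1. fail to reject H0.

U_X = 16.5, p = 0.202614, fail to reject H0 at alpha = 0.1.


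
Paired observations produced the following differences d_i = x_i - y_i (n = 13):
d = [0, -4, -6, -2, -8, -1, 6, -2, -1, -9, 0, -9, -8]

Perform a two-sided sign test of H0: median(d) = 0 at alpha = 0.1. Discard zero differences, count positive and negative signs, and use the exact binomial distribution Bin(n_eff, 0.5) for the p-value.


Step 1: Discard zero differences. Original n = 13; n_eff = number of nonzero differences = 11.
Nonzero differences (with sign): -4, -6, -2, -8, -1, +6, -2, -1, -9, -9, -8
Step 2: Count signs: positive = 1, negative = 10.
Step 3: Under H0: P(positive) = 0.5, so the number of positives S ~ Bin(11, 0.5).
Step 4: Two-sided exact p-value = sum of Bin(11,0.5) probabilities at or below the observed probability = 0.011719.
Step 5: alpha = 0.1. reject H0.

n_eff = 11, pos = 1, neg = 10, p = 0.011719, reject H0.


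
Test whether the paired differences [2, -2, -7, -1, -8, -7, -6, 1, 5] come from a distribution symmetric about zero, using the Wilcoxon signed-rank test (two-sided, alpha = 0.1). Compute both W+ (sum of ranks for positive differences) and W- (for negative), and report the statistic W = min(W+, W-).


Step 1: Drop any zero differences (none here) and take |d_i|.
|d| = [2, 2, 7, 1, 8, 7, 6, 1, 5]
Step 2: Midrank |d_i| (ties get averaged ranks).
ranks: |2|->3.5, |2|->3.5, |7|->7.5, |1|->1.5, |8|->9, |7|->7.5, |6|->6, |1|->1.5, |5|->5
Step 3: Attach original signs; sum ranks with positive sign and with negative sign.
W+ = 3.5 + 1.5 + 5 = 10
W- = 3.5 + 7.5 + 1.5 + 9 + 7.5 + 6 = 35
(Check: W+ + W- = 45 should equal n(n+1)/2 = 45.)
Step 4: Test statistic W = min(W+, W-) = 10.
Step 5: Ties in |d|, so use the tie-corrected normal approximation.
        E[W] = n(n+1)/4 = 9*10/4 = 22.5.
        Tie groups: |d|=1 (t=2), |d|=2 (t=2), |d|=7 (t=2); sum(t^3 - t) = 18.
        Var[W] = n(n+1)(2n+1)/24 - sum(t^3-t)/48 = 1710/24 - 18/48 = 70.875.
        z = (W - E[W]) / sqrt(Var[W]) = (10 - 22.5) / 8.4187 = -1.4848.
        Two-sided p = 2*Phi(z) = 0.137601.
Step 6: alpha = 0.1. fail to reject H0.

W+ = 10, W- = 35, W = min = 10, p = 0.137601, fail to reject H0.


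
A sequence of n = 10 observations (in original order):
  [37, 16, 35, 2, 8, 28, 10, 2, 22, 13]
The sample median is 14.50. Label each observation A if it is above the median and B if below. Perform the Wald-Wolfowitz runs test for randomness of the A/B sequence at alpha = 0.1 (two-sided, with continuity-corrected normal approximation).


Step 1: Compute median = 14.50; label A = above, B = below.
Labels in order: AAABBABBAB  (n_A = 5, n_B = 5)
Step 2: Count runs R = 6.
Step 3: Under H0 (random ordering), E[R] = 2*n_A*n_B/(n_A+n_B) + 1 = 2*5*5/10 + 1 = 6.0000.
        Var[R] = 2*n_A*n_B*(2*n_A*n_B - n_A - n_B) / ((n_A+n_B)^2 * (n_A+n_B-1)) = 2000/900 = 2.2222.
        SD[R] = 1.4907.
Step 4: R = E[R], so z = 0 with no continuity correction.
Step 5: Two-sided p-value via normal approximation = 2*(1 - Phi(|z|)) = 1.000000.
Step 6: alpha = 0.1. fail to reject H0.

R = 6, z = 0.0000, p = 1.000000, fail to reject H0.


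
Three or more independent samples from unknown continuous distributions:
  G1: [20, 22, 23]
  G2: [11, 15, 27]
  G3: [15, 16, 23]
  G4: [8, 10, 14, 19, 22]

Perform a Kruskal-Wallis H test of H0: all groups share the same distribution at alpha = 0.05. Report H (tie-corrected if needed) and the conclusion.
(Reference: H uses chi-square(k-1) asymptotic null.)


Step 1: Combine all N = 14 observations and assign midranks.
sorted (value, group, rank): (8,G4,1), (10,G4,2), (11,G2,3), (14,G4,4), (15,G2,5.5), (15,G3,5.5), (16,G3,7), (19,G4,8), (20,G1,9), (22,G1,10.5), (22,G4,10.5), (23,G1,12.5), (23,G3,12.5), (27,G2,14)
Step 2: Sum ranks within each group.
R_1 = 32 (n_1 = 3)
R_2 = 22.5 (n_2 = 3)
R_3 = 25 (n_3 = 3)
R_4 = 25.5 (n_4 = 5)
Step 3: H = 12/(N(N+1)) * sum(R_i^2/n_i) - 3(N+1)
     = 12/(14*15) * (32^2/3 + 22.5^2/3 + 25^2/3 + 25.5^2/5) - 3*15
     = 0.057143 * 848.467 - 45
     = 3.483810.
Step 4: Ties present; correction factor C = 1 - 18/(14^3 - 14) = 0.993407. Corrected H = 3.483810 / 0.993407 = 3.506932.
Step 5: Under H0, H ~ chi^2(3); p-value = 0.319864.
Step 6: alpha = 0.05. fail to reject H0.

H = 3.5069, df = 3, p = 0.319864, fail to reject H0.


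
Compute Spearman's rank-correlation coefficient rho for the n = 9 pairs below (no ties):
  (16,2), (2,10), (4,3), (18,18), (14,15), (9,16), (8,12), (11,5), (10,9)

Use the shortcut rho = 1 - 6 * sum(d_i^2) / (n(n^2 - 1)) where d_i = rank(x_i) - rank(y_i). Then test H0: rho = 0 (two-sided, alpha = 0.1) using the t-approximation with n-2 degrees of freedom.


Step 1: Rank x and y separately (midranks; no ties here).
rank(x): 16->8, 2->1, 4->2, 18->9, 14->7, 9->4, 8->3, 11->6, 10->5
rank(y): 2->1, 10->5, 3->2, 18->9, 15->7, 16->8, 12->6, 5->3, 9->4
Step 2: d_i = R_x(i) - R_y(i); compute d_i^2.
  (8-1)^2=49, (1-5)^2=16, (2-2)^2=0, (9-9)^2=0, (7-7)^2=0, (4-8)^2=16, (3-6)^2=9, (6-3)^2=9, (5-4)^2=1
sum(d^2) = 100.
Step 3: rho = 1 - 6*100 / (9*(9^2 - 1)) = 1 - 600/720 = 0.166667.
Step 4: Under H0, t = rho * sqrt((n-2)/(1-rho^2)) = 0.4472 ~ t(7).
Step 5: Two-sided p-value from the t-distribution with 7 df = 0.668231.
Step 6: alpha = 0.1. fail to reject H0.

rho = 0.1667, p = 0.668231, fail to reject H0 at alpha = 0.1.


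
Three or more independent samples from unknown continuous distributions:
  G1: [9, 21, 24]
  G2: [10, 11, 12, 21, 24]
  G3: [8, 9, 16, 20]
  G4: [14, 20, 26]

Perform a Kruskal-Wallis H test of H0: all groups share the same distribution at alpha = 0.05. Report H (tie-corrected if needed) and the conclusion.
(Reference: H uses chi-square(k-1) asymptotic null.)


Step 1: Combine all N = 15 observations and assign midranks.
sorted (value, group, rank): (8,G3,1), (9,G1,2.5), (9,G3,2.5), (10,G2,4), (11,G2,5), (12,G2,6), (14,G4,7), (16,G3,8), (20,G3,9.5), (20,G4,9.5), (21,G1,11.5), (21,G2,11.5), (24,G1,13.5), (24,G2,13.5), (26,G4,15)
Step 2: Sum ranks within each group.
R_1 = 27.5 (n_1 = 3)
R_2 = 40 (n_2 = 5)
R_3 = 21 (n_3 = 4)
R_4 = 31.5 (n_4 = 3)
Step 3: H = 12/(N(N+1)) * sum(R_i^2/n_i) - 3(N+1)
     = 12/(15*16) * (27.5^2/3 + 40^2/5 + 21^2/4 + 31.5^2/3) - 3*16
     = 0.050000 * 1013.08 - 48
     = 2.654167.
Step 4: Ties present; correction factor C = 1 - 24/(15^3 - 15) = 0.992857. Corrected H = 2.654167 / 0.992857 = 2.673261.
Step 5: Under H0, H ~ chi^2(3); p-value = 0.444790.
Step 6: alpha = 0.05. fail to reject H0.

H = 2.6733, df = 3, p = 0.444790, fail to reject H0.


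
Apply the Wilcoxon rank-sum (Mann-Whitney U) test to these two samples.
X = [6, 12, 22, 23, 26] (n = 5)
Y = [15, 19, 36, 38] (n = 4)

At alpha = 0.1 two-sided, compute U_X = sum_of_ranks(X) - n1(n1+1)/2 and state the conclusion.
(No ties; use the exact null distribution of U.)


Step 1: Combine and sort all 9 observations; assign midranks.
sorted (value, group): (6,X), (12,X), (15,Y), (19,Y), (22,X), (23,X), (26,X), (36,Y), (38,Y)
ranks: 6->1, 12->2, 15->3, 19->4, 22->5, 23->6, 26->7, 36->8, 38->9
Step 2: Rank sum for X: R1 = 1 + 2 + 5 + 6 + 7 = 21.
Step 3: U_X = R1 - n1(n1+1)/2 = 21 - 5*6/2 = 21 - 15 = 6.
       U_Y = n1*n2 - U_X = 20 - 6 = 14.
Step 4: No ties, so the exact null distribution of U (based on enumerating the C(9,5) = 126 equally likely rank assignments) gives the two-sided p-value.
Step 5: p-value = 0.412698; compare to alpha = 0.1. fail to reject H0.

U_X = 6, p = 0.412698, fail to reject H0 at alpha = 0.1.


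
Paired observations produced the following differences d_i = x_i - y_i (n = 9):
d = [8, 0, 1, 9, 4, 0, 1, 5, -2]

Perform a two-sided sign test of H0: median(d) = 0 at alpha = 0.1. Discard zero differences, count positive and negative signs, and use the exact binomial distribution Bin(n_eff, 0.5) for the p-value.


Step 1: Discard zero differences. Original n = 9; n_eff = number of nonzero differences = 7.
Nonzero differences (with sign): +8, +1, +9, +4, +1, +5, -2
Step 2: Count signs: positive = 6, negative = 1.
Step 3: Under H0: P(positive) = 0.5, so the number of positives S ~ Bin(7, 0.5).
Step 4: Two-sided exact p-value = sum of Bin(7,0.5) probabilities at or below the observed probability = 0.125000.
Step 5: alpha = 0.1. fail to reject H0.

n_eff = 7, pos = 6, neg = 1, p = 0.125000, fail to reject H0.


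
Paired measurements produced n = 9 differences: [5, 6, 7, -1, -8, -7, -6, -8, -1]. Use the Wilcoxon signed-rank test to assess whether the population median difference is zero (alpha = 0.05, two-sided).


Step 1: Drop any zero differences (none here) and take |d_i|.
|d| = [5, 6, 7, 1, 8, 7, 6, 8, 1]
Step 2: Midrank |d_i| (ties get averaged ranks).
ranks: |5|->3, |6|->4.5, |7|->6.5, |1|->1.5, |8|->8.5, |7|->6.5, |6|->4.5, |8|->8.5, |1|->1.5
Step 3: Attach original signs; sum ranks with positive sign and with negative sign.
W+ = 3 + 4.5 + 6.5 = 14
W- = 1.5 + 8.5 + 6.5 + 4.5 + 8.5 + 1.5 = 31
(Check: W+ + W- = 45 should equal n(n+1)/2 = 45.)
Step 4: Test statistic W = min(W+, W-) = 14.
Step 5: Ties in |d|, so use the tie-corrected normal approximation.
        E[W] = n(n+1)/4 = 9*10/4 = 22.5.
        Tie groups: |d|=1 (t=2), |d|=6 (t=2), |d|=7 (t=2), |d|=8 (t=2); sum(t^3 - t) = 24.
        Var[W] = n(n+1)(2n+1)/24 - sum(t^3-t)/48 = 1710/24 - 24/48 = 70.75.
        z = (W - E[W]) / sqrt(Var[W]) = (14 - 22.5) / 8.4113 = -1.0105.
        Two-sided p = 2*Phi(z) = 0.312234.
Step 6: alpha = 0.05. fail to reject H0.

W+ = 14, W- = 31, W = min = 14, p = 0.312234, fail to reject H0.


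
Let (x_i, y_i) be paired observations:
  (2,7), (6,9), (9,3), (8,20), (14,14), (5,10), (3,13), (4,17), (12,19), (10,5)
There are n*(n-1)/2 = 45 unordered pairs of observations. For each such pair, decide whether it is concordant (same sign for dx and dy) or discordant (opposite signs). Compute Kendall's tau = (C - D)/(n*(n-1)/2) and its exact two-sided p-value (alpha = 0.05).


Step 1: Enumerate the 45 unordered pairs (i,j) with i<j and classify each by sign(x_j-x_i) * sign(y_j-y_i).
  (1,2):dx=+4,dy=+2->C; (1,3):dx=+7,dy=-4->D; (1,4):dx=+6,dy=+13->C; (1,5):dx=+12,dy=+7->C
  (1,6):dx=+3,dy=+3->C; (1,7):dx=+1,dy=+6->C; (1,8):dx=+2,dy=+10->C; (1,9):dx=+10,dy=+12->C
  (1,10):dx=+8,dy=-2->D; (2,3):dx=+3,dy=-6->D; (2,4):dx=+2,dy=+11->C; (2,5):dx=+8,dy=+5->C
  (2,6):dx=-1,dy=+1->D; (2,7):dx=-3,dy=+4->D; (2,8):dx=-2,dy=+8->D; (2,9):dx=+6,dy=+10->C
  (2,10):dx=+4,dy=-4->D; (3,4):dx=-1,dy=+17->D; (3,5):dx=+5,dy=+11->C; (3,6):dx=-4,dy=+7->D
  (3,7):dx=-6,dy=+10->D; (3,8):dx=-5,dy=+14->D; (3,9):dx=+3,dy=+16->C; (3,10):dx=+1,dy=+2->C
  (4,5):dx=+6,dy=-6->D; (4,6):dx=-3,dy=-10->C; (4,7):dx=-5,dy=-7->C; (4,8):dx=-4,dy=-3->C
  (4,9):dx=+4,dy=-1->D; (4,10):dx=+2,dy=-15->D; (5,6):dx=-9,dy=-4->C; (5,7):dx=-11,dy=-1->C
  (5,8):dx=-10,dy=+3->D; (5,9):dx=-2,dy=+5->D; (5,10):dx=-4,dy=-9->C; (6,7):dx=-2,dy=+3->D
  (6,8):dx=-1,dy=+7->D; (6,9):dx=+7,dy=+9->C; (6,10):dx=+5,dy=-5->D; (7,8):dx=+1,dy=+4->C
  (7,9):dx=+9,dy=+6->C; (7,10):dx=+7,dy=-8->D; (8,9):dx=+8,dy=+2->C; (8,10):dx=+6,dy=-12->D
  (9,10):dx=-2,dy=-14->C
Step 2: C = 24, D = 21, total pairs = 45.
Step 3: tau = (C - D)/(n(n-1)/2) = (24 - 21)/45 = 0.066667.
Step 4: Exact two-sided p-value (enumerate n! = 3628800 permutations of y under H0): p = 0.861801.
Step 5: alpha = 0.05. fail to reject H0.

tau_b = 0.0667 (C=24, D=21), p = 0.861801, fail to reject H0.


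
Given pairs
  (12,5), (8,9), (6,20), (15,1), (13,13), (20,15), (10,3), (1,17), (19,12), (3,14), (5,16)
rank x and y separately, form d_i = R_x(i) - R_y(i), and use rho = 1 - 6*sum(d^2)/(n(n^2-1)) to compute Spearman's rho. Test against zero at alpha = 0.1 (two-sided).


Step 1: Rank x and y separately (midranks; no ties here).
rank(x): 12->7, 8->5, 6->4, 15->9, 13->8, 20->11, 10->6, 1->1, 19->10, 3->2, 5->3
rank(y): 5->3, 9->4, 20->11, 1->1, 13->6, 15->8, 3->2, 17->10, 12->5, 14->7, 16->9
Step 2: d_i = R_x(i) - R_y(i); compute d_i^2.
  (7-3)^2=16, (5-4)^2=1, (4-11)^2=49, (9-1)^2=64, (8-6)^2=4, (11-8)^2=9, (6-2)^2=16, (1-10)^2=81, (10-5)^2=25, (2-7)^2=25, (3-9)^2=36
sum(d^2) = 326.
Step 3: rho = 1 - 6*326 / (11*(11^2 - 1)) = 1 - 1956/1320 = -0.481818.
Step 4: Under H0, t = rho * sqrt((n-2)/(1-rho^2)) = -1.6496 ~ t(9).
Step 5: Two-sided p-value from the t-distribution with 9 df = 0.133434.
Step 6: alpha = 0.1. fail to reject H0.

rho = -0.4818, p = 0.133434, fail to reject H0 at alpha = 0.1.


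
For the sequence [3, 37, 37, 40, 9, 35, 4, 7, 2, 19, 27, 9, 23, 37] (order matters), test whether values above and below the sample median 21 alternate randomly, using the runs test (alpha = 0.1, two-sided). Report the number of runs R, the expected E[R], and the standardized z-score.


Step 1: Compute median = 21; label A = above, B = below.
Labels in order: BAAABABBBBABAA  (n_A = 7, n_B = 7)
Step 2: Count runs R = 8.
Step 3: Under H0 (random ordering), E[R] = 2*n_A*n_B/(n_A+n_B) + 1 = 2*7*7/14 + 1 = 8.0000.
        Var[R] = 2*n_A*n_B*(2*n_A*n_B - n_A - n_B) / ((n_A+n_B)^2 * (n_A+n_B-1)) = 8232/2548 = 3.2308.
        SD[R] = 1.7974.
Step 4: R = E[R], so z = 0 with no continuity correction.
Step 5: Two-sided p-value via normal approximation = 2*(1 - Phi(|z|)) = 1.000000.
Step 6: alpha = 0.1. fail to reject H0.

R = 8, z = 0.0000, p = 1.000000, fail to reject H0.


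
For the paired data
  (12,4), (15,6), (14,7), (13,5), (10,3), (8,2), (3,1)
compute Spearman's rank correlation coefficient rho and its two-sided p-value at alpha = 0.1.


Step 1: Rank x and y separately (midranks; no ties here).
rank(x): 12->4, 15->7, 14->6, 13->5, 10->3, 8->2, 3->1
rank(y): 4->4, 6->6, 7->7, 5->5, 3->3, 2->2, 1->1
Step 2: d_i = R_x(i) - R_y(i); compute d_i^2.
  (4-4)^2=0, (7-6)^2=1, (6-7)^2=1, (5-5)^2=0, (3-3)^2=0, (2-2)^2=0, (1-1)^2=0
sum(d^2) = 2.
Step 3: rho = 1 - 6*2 / (7*(7^2 - 1)) = 1 - 12/336 = 0.964286.
Step 4: Under H0, t = rho * sqrt((n-2)/(1-rho^2)) = 8.1408 ~ t(5).
Step 5: Two-sided p-value from the t-distribution with 5 df = 0.000454.
Step 6: alpha = 0.1. reject H0.

rho = 0.9643, p = 0.000454, reject H0 at alpha = 0.1.


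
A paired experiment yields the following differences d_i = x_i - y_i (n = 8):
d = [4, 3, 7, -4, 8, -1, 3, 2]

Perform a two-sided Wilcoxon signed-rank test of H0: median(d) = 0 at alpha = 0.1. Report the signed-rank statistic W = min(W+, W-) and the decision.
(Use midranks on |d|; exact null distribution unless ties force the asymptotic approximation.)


Step 1: Drop any zero differences (none here) and take |d_i|.
|d| = [4, 3, 7, 4, 8, 1, 3, 2]
Step 2: Midrank |d_i| (ties get averaged ranks).
ranks: |4|->5.5, |3|->3.5, |7|->7, |4|->5.5, |8|->8, |1|->1, |3|->3.5, |2|->2
Step 3: Attach original signs; sum ranks with positive sign and with negative sign.
W+ = 5.5 + 3.5 + 7 + 8 + 3.5 + 2 = 29.5
W- = 5.5 + 1 = 6.5
(Check: W+ + W- = 36 should equal n(n+1)/2 = 36.)
Step 4: Test statistic W = min(W+, W-) = 6.5.
Step 5: Ties in |d|, so use the tie-corrected normal approximation.
        E[W] = n(n+1)/4 = 8*9/4 = 18.
        Tie groups: |d|=3 (t=2), |d|=4 (t=2); sum(t^3 - t) = 12.
        Var[W] = n(n+1)(2n+1)/24 - sum(t^3-t)/48 = 1224/24 - 12/48 = 50.75.
        z = (W - E[W]) / sqrt(Var[W]) = (6.5 - 18) / 7.1239 = -1.6143.
        Two-sided p = 2*Phi(z) = 0.106466.
Step 6: alpha = 0.1. fail to reject H0.

W+ = 29.5, W- = 6.5, W = min = 6.5, p = 0.106466, fail to reject H0.


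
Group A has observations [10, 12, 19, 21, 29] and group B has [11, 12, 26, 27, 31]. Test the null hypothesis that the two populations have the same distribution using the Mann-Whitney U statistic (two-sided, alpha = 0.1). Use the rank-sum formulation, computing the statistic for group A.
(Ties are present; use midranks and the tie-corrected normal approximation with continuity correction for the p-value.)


Step 1: Combine and sort all 10 observations; assign midranks.
sorted (value, group): (10,X), (11,Y), (12,X), (12,Y), (19,X), (21,X), (26,Y), (27,Y), (29,X), (31,Y)
ranks: 10->1, 11->2, 12->3.5, 12->3.5, 19->5, 21->6, 26->7, 27->8, 29->9, 31->10
Step 2: Rank sum for X: R1 = 1 + 3.5 + 5 + 6 + 9 = 24.5.
Step 3: U_X = R1 - n1(n1+1)/2 = 24.5 - 5*6/2 = 24.5 - 15 = 9.5.
       U_Y = n1*n2 - U_X = 25 - 9.5 = 15.5.
Step 4: Ties are present, so use the tie-corrected normal approximation (with continuity correction) for the p-value.
Step 5: p-value = 0.600402; compare to alpha = 0.1. fail to reject H0.

U_X = 9.5, p = 0.600402, fail to reject H0 at alpha = 0.1.


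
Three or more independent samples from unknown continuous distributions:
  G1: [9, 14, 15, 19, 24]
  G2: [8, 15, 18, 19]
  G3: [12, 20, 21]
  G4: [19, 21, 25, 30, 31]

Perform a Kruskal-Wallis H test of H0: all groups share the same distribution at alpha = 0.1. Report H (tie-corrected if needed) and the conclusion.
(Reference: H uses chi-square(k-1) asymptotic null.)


Step 1: Combine all N = 17 observations and assign midranks.
sorted (value, group, rank): (8,G2,1), (9,G1,2), (12,G3,3), (14,G1,4), (15,G1,5.5), (15,G2,5.5), (18,G2,7), (19,G1,9), (19,G2,9), (19,G4,9), (20,G3,11), (21,G3,12.5), (21,G4,12.5), (24,G1,14), (25,G4,15), (30,G4,16), (31,G4,17)
Step 2: Sum ranks within each group.
R_1 = 34.5 (n_1 = 5)
R_2 = 22.5 (n_2 = 4)
R_3 = 26.5 (n_3 = 3)
R_4 = 69.5 (n_4 = 5)
Step 3: H = 12/(N(N+1)) * sum(R_i^2/n_i) - 3(N+1)
     = 12/(17*18) * (34.5^2/5 + 22.5^2/4 + 26.5^2/3 + 69.5^2/5) - 3*18
     = 0.039216 * 1564.75 - 54
     = 7.362582.
Step 4: Ties present; correction factor C = 1 - 36/(17^3 - 17) = 0.992647. Corrected H = 7.362582 / 0.992647 = 7.417119.
Step 5: Under H0, H ~ chi^2(3); p-value = 0.059727.
Step 6: alpha = 0.1. reject H0.

H = 7.4171, df = 3, p = 0.059727, reject H0.


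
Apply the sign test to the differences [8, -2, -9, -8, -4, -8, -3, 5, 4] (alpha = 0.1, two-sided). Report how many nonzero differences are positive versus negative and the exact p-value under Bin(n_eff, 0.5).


Step 1: Discard zero differences. Original n = 9; n_eff = number of nonzero differences = 9.
Nonzero differences (with sign): +8, -2, -9, -8, -4, -8, -3, +5, +4
Step 2: Count signs: positive = 3, negative = 6.
Step 3: Under H0: P(positive) = 0.5, so the number of positives S ~ Bin(9, 0.5).
Step 4: Two-sided exact p-value = sum of Bin(9,0.5) probabilities at or below the observed probability = 0.507812.
Step 5: alpha = 0.1. fail to reject H0.

n_eff = 9, pos = 3, neg = 6, p = 0.507812, fail to reject H0.


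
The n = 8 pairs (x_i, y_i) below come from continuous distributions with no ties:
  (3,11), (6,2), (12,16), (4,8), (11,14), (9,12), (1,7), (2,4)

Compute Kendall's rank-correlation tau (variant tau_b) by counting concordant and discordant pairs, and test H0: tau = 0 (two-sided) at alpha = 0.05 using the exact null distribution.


Step 1: Enumerate the 28 unordered pairs (i,j) with i<j and classify each by sign(x_j-x_i) * sign(y_j-y_i).
  (1,2):dx=+3,dy=-9->D; (1,3):dx=+9,dy=+5->C; (1,4):dx=+1,dy=-3->D; (1,5):dx=+8,dy=+3->C
  (1,6):dx=+6,dy=+1->C; (1,7):dx=-2,dy=-4->C; (1,8):dx=-1,dy=-7->C; (2,3):dx=+6,dy=+14->C
  (2,4):dx=-2,dy=+6->D; (2,5):dx=+5,dy=+12->C; (2,6):dx=+3,dy=+10->C; (2,7):dx=-5,dy=+5->D
  (2,8):dx=-4,dy=+2->D; (3,4):dx=-8,dy=-8->C; (3,5):dx=-1,dy=-2->C; (3,6):dx=-3,dy=-4->C
  (3,7):dx=-11,dy=-9->C; (3,8):dx=-10,dy=-12->C; (4,5):dx=+7,dy=+6->C; (4,6):dx=+5,dy=+4->C
  (4,7):dx=-3,dy=-1->C; (4,8):dx=-2,dy=-4->C; (5,6):dx=-2,dy=-2->C; (5,7):dx=-10,dy=-7->C
  (5,8):dx=-9,dy=-10->C; (6,7):dx=-8,dy=-5->C; (6,8):dx=-7,dy=-8->C; (7,8):dx=+1,dy=-3->D
Step 2: C = 22, D = 6, total pairs = 28.
Step 3: tau = (C - D)/(n(n-1)/2) = (22 - 6)/28 = 0.571429.
Step 4: Exact two-sided p-value (enumerate n! = 40320 permutations of y under H0): p = 0.061012.
Step 5: alpha = 0.05. fail to reject H0.

tau_b = 0.5714 (C=22, D=6), p = 0.061012, fail to reject H0.


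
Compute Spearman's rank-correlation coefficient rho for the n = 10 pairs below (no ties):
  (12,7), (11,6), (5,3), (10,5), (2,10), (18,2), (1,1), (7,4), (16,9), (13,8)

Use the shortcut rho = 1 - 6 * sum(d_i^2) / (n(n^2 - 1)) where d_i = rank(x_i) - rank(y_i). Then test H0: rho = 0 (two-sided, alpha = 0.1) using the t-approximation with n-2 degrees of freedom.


Step 1: Rank x and y separately (midranks; no ties here).
rank(x): 12->7, 11->6, 5->3, 10->5, 2->2, 18->10, 1->1, 7->4, 16->9, 13->8
rank(y): 7->7, 6->6, 3->3, 5->5, 10->10, 2->2, 1->1, 4->4, 9->9, 8->8
Step 2: d_i = R_x(i) - R_y(i); compute d_i^2.
  (7-7)^2=0, (6-6)^2=0, (3-3)^2=0, (5-5)^2=0, (2-10)^2=64, (10-2)^2=64, (1-1)^2=0, (4-4)^2=0, (9-9)^2=0, (8-8)^2=0
sum(d^2) = 128.
Step 3: rho = 1 - 6*128 / (10*(10^2 - 1)) = 1 - 768/990 = 0.224242.
Step 4: Under H0, t = rho * sqrt((n-2)/(1-rho^2)) = 0.6508 ~ t(8).
Step 5: Two-sided p-value from the t-distribution with 8 df = 0.533401.
Step 6: alpha = 0.1. fail to reject H0.

rho = 0.2242, p = 0.533401, fail to reject H0 at alpha = 0.1.


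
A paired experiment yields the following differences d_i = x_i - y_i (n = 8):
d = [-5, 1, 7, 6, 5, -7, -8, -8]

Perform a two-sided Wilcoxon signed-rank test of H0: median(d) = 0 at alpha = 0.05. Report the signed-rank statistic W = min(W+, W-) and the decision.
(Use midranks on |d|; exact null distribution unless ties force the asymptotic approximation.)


Step 1: Drop any zero differences (none here) and take |d_i|.
|d| = [5, 1, 7, 6, 5, 7, 8, 8]
Step 2: Midrank |d_i| (ties get averaged ranks).
ranks: |5|->2.5, |1|->1, |7|->5.5, |6|->4, |5|->2.5, |7|->5.5, |8|->7.5, |8|->7.5
Step 3: Attach original signs; sum ranks with positive sign and with negative sign.
W+ = 1 + 5.5 + 4 + 2.5 = 13
W- = 2.5 + 5.5 + 7.5 + 7.5 = 23
(Check: W+ + W- = 36 should equal n(n+1)/2 = 36.)
Step 4: Test statistic W = min(W+, W-) = 13.
Step 5: Ties in |d|, so use the tie-corrected normal approximation.
        E[W] = n(n+1)/4 = 8*9/4 = 18.
        Tie groups: |d|=5 (t=2), |d|=7 (t=2), |d|=8 (t=2); sum(t^3 - t) = 18.
        Var[W] = n(n+1)(2n+1)/24 - sum(t^3-t)/48 = 1224/24 - 18/48 = 50.625.
        z = (W - E[W]) / sqrt(Var[W]) = (13 - 18) / 7.1151 = -0.7027.
        Two-sided p = 2*Phi(z) = 0.482225.
Step 6: alpha = 0.05. fail to reject H0.

W+ = 13, W- = 23, W = min = 13, p = 0.482225, fail to reject H0.


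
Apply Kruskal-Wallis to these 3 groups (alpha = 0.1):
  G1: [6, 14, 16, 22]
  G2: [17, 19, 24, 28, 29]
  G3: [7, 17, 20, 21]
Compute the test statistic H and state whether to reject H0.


Step 1: Combine all N = 13 observations and assign midranks.
sorted (value, group, rank): (6,G1,1), (7,G3,2), (14,G1,3), (16,G1,4), (17,G2,5.5), (17,G3,5.5), (19,G2,7), (20,G3,8), (21,G3,9), (22,G1,10), (24,G2,11), (28,G2,12), (29,G2,13)
Step 2: Sum ranks within each group.
R_1 = 18 (n_1 = 4)
R_2 = 48.5 (n_2 = 5)
R_3 = 24.5 (n_3 = 4)
Step 3: H = 12/(N(N+1)) * sum(R_i^2/n_i) - 3(N+1)
     = 12/(13*14) * (18^2/4 + 48.5^2/5 + 24.5^2/4) - 3*14
     = 0.065934 * 701.513 - 42
     = 4.253571.
Step 4: Ties present; correction factor C = 1 - 6/(13^3 - 13) = 0.997253. Corrected H = 4.253571 / 0.997253 = 4.265289.
Step 5: Under H0, H ~ chi^2(2); p-value = 0.118523.
Step 6: alpha = 0.1. fail to reject H0.

H = 4.2653, df = 2, p = 0.118523, fail to reject H0.


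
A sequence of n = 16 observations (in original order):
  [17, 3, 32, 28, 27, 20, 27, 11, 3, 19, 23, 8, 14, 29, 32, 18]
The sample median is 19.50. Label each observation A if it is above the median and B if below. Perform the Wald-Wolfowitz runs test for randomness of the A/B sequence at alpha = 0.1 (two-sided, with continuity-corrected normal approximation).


Step 1: Compute median = 19.50; label A = above, B = below.
Labels in order: BBAAAAABBBABBAAB  (n_A = 8, n_B = 8)
Step 2: Count runs R = 7.
Step 3: Under H0 (random ordering), E[R] = 2*n_A*n_B/(n_A+n_B) + 1 = 2*8*8/16 + 1 = 9.0000.
        Var[R] = 2*n_A*n_B*(2*n_A*n_B - n_A - n_B) / ((n_A+n_B)^2 * (n_A+n_B-1)) = 14336/3840 = 3.7333.
        SD[R] = 1.9322.
Step 4: Continuity-corrected z = (R + 0.5 - E[R]) / SD[R] = (7 + 0.5 - 9.0000) / 1.9322 = -0.7763.
Step 5: Two-sided p-value via normal approximation = 2*(1 - Phi(|z|)) = 0.437558.
Step 6: alpha = 0.1. fail to reject H0.

R = 7, z = -0.7763, p = 0.437558, fail to reject H0.


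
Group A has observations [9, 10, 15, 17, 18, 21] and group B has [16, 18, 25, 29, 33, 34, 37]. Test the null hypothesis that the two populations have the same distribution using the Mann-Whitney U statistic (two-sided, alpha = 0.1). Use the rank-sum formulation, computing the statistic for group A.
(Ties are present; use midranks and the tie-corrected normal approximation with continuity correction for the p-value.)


Step 1: Combine and sort all 13 observations; assign midranks.
sorted (value, group): (9,X), (10,X), (15,X), (16,Y), (17,X), (18,X), (18,Y), (21,X), (25,Y), (29,Y), (33,Y), (34,Y), (37,Y)
ranks: 9->1, 10->2, 15->3, 16->4, 17->5, 18->6.5, 18->6.5, 21->8, 25->9, 29->10, 33->11, 34->12, 37->13
Step 2: Rank sum for X: R1 = 1 + 2 + 3 + 5 + 6.5 + 8 = 25.5.
Step 3: U_X = R1 - n1(n1+1)/2 = 25.5 - 6*7/2 = 25.5 - 21 = 4.5.
       U_Y = n1*n2 - U_X = 42 - 4.5 = 37.5.
Step 4: Ties are present, so use the tie-corrected normal approximation (with continuity correction) for the p-value.
Step 5: p-value = 0.022087; compare to alpha = 0.1. reject H0.

U_X = 4.5, p = 0.022087, reject H0 at alpha = 0.1.


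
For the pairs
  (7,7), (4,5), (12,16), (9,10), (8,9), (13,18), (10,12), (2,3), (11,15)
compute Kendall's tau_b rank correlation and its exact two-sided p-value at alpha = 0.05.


Step 1: Enumerate the 36 unordered pairs (i,j) with i<j and classify each by sign(x_j-x_i) * sign(y_j-y_i).
  (1,2):dx=-3,dy=-2->C; (1,3):dx=+5,dy=+9->C; (1,4):dx=+2,dy=+3->C; (1,5):dx=+1,dy=+2->C
  (1,6):dx=+6,dy=+11->C; (1,7):dx=+3,dy=+5->C; (1,8):dx=-5,dy=-4->C; (1,9):dx=+4,dy=+8->C
  (2,3):dx=+8,dy=+11->C; (2,4):dx=+5,dy=+5->C; (2,5):dx=+4,dy=+4->C; (2,6):dx=+9,dy=+13->C
  (2,7):dx=+6,dy=+7->C; (2,8):dx=-2,dy=-2->C; (2,9):dx=+7,dy=+10->C; (3,4):dx=-3,dy=-6->C
  (3,5):dx=-4,dy=-7->C; (3,6):dx=+1,dy=+2->C; (3,7):dx=-2,dy=-4->C; (3,8):dx=-10,dy=-13->C
  (3,9):dx=-1,dy=-1->C; (4,5):dx=-1,dy=-1->C; (4,6):dx=+4,dy=+8->C; (4,7):dx=+1,dy=+2->C
  (4,8):dx=-7,dy=-7->C; (4,9):dx=+2,dy=+5->C; (5,6):dx=+5,dy=+9->C; (5,7):dx=+2,dy=+3->C
  (5,8):dx=-6,dy=-6->C; (5,9):dx=+3,dy=+6->C; (6,7):dx=-3,dy=-6->C; (6,8):dx=-11,dy=-15->C
  (6,9):dx=-2,dy=-3->C; (7,8):dx=-8,dy=-9->C; (7,9):dx=+1,dy=+3->C; (8,9):dx=+9,dy=+12->C
Step 2: C = 36, D = 0, total pairs = 36.
Step 3: tau = (C - D)/(n(n-1)/2) = (36 - 0)/36 = 1.000000.
Step 4: Exact two-sided p-value (enumerate n! = 362880 permutations of y under H0): p = 0.000006.
Step 5: alpha = 0.05. reject H0.

tau_b = 1.0000 (C=36, D=0), p = 0.000006, reject H0.


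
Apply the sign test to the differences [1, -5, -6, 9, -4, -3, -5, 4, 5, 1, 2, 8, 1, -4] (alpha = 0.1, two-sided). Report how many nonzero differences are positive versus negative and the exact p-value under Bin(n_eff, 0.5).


Step 1: Discard zero differences. Original n = 14; n_eff = number of nonzero differences = 14.
Nonzero differences (with sign): +1, -5, -6, +9, -4, -3, -5, +4, +5, +1, +2, +8, +1, -4
Step 2: Count signs: positive = 8, negative = 6.
Step 3: Under H0: P(positive) = 0.5, so the number of positives S ~ Bin(14, 0.5).
Step 4: Two-sided exact p-value = sum of Bin(14,0.5) probabilities at or below the observed probability = 0.790527.
Step 5: alpha = 0.1. fail to reject H0.

n_eff = 14, pos = 8, neg = 6, p = 0.790527, fail to reject H0.


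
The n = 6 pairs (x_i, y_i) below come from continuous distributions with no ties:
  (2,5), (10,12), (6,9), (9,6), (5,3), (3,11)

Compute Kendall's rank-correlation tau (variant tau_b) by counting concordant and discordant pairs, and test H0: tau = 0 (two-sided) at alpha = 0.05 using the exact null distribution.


Step 1: Enumerate the 15 unordered pairs (i,j) with i<j and classify each by sign(x_j-x_i) * sign(y_j-y_i).
  (1,2):dx=+8,dy=+7->C; (1,3):dx=+4,dy=+4->C; (1,4):dx=+7,dy=+1->C; (1,5):dx=+3,dy=-2->D
  (1,6):dx=+1,dy=+6->C; (2,3):dx=-4,dy=-3->C; (2,4):dx=-1,dy=-6->C; (2,5):dx=-5,dy=-9->C
  (2,6):dx=-7,dy=-1->C; (3,4):dx=+3,dy=-3->D; (3,5):dx=-1,dy=-6->C; (3,6):dx=-3,dy=+2->D
  (4,5):dx=-4,dy=-3->C; (4,6):dx=-6,dy=+5->D; (5,6):dx=-2,dy=+8->D
Step 2: C = 10, D = 5, total pairs = 15.
Step 3: tau = (C - D)/(n(n-1)/2) = (10 - 5)/15 = 0.333333.
Step 4: Exact two-sided p-value (enumerate n! = 720 permutations of y under H0): p = 0.469444.
Step 5: alpha = 0.05. fail to reject H0.

tau_b = 0.3333 (C=10, D=5), p = 0.469444, fail to reject H0.


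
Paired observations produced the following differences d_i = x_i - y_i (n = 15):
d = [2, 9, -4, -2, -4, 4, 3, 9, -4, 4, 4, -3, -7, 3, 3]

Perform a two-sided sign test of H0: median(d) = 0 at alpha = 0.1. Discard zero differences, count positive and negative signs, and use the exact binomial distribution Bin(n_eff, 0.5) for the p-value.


Step 1: Discard zero differences. Original n = 15; n_eff = number of nonzero differences = 15.
Nonzero differences (with sign): +2, +9, -4, -2, -4, +4, +3, +9, -4, +4, +4, -3, -7, +3, +3
Step 2: Count signs: positive = 9, negative = 6.
Step 3: Under H0: P(positive) = 0.5, so the number of positives S ~ Bin(15, 0.5).
Step 4: Two-sided exact p-value = sum of Bin(15,0.5) probabilities at or below the observed probability = 0.607239.
Step 5: alpha = 0.1. fail to reject H0.

n_eff = 15, pos = 9, neg = 6, p = 0.607239, fail to reject H0.


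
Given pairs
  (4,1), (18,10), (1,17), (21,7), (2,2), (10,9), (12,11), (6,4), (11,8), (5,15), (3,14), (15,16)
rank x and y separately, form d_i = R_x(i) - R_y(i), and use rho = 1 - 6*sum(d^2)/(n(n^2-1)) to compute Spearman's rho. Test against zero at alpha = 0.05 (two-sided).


Step 1: Rank x and y separately (midranks; no ties here).
rank(x): 4->4, 18->11, 1->1, 21->12, 2->2, 10->7, 12->9, 6->6, 11->8, 5->5, 3->3, 15->10
rank(y): 1->1, 10->7, 17->12, 7->4, 2->2, 9->6, 11->8, 4->3, 8->5, 15->10, 14->9, 16->11
Step 2: d_i = R_x(i) - R_y(i); compute d_i^2.
  (4-1)^2=9, (11-7)^2=16, (1-12)^2=121, (12-4)^2=64, (2-2)^2=0, (7-6)^2=1, (9-8)^2=1, (6-3)^2=9, (8-5)^2=9, (5-10)^2=25, (3-9)^2=36, (10-11)^2=1
sum(d^2) = 292.
Step 3: rho = 1 - 6*292 / (12*(12^2 - 1)) = 1 - 1752/1716 = -0.020979.
Step 4: Under H0, t = rho * sqrt((n-2)/(1-rho^2)) = -0.0664 ~ t(10).
Step 5: Two-sided p-value from the t-distribution with 10 df = 0.948402.
Step 6: alpha = 0.05. fail to reject H0.

rho = -0.0210, p = 0.948402, fail to reject H0 at alpha = 0.05.


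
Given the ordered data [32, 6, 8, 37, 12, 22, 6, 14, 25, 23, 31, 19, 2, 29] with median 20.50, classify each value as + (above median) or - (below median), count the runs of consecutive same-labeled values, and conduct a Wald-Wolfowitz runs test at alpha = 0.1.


Step 1: Compute median = 20.50; label A = above, B = below.
Labels in order: ABBABABBAAABBA  (n_A = 7, n_B = 7)
Step 2: Count runs R = 9.
Step 3: Under H0 (random ordering), E[R] = 2*n_A*n_B/(n_A+n_B) + 1 = 2*7*7/14 + 1 = 8.0000.
        Var[R] = 2*n_A*n_B*(2*n_A*n_B - n_A - n_B) / ((n_A+n_B)^2 * (n_A+n_B-1)) = 8232/2548 = 3.2308.
        SD[R] = 1.7974.
Step 4: Continuity-corrected z = (R - 0.5 - E[R]) / SD[R] = (9 - 0.5 - 8.0000) / 1.7974 = 0.2782.
Step 5: Two-sided p-value via normal approximation = 2*(1 - Phi(|z|)) = 0.780879.
Step 6: alpha = 0.1. fail to reject H0.

R = 9, z = 0.2782, p = 0.780879, fail to reject H0.


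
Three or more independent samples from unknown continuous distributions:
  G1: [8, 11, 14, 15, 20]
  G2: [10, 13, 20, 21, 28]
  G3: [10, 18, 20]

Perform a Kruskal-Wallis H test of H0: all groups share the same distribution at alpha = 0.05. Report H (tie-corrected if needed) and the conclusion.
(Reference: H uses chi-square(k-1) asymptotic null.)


Step 1: Combine all N = 13 observations and assign midranks.
sorted (value, group, rank): (8,G1,1), (10,G2,2.5), (10,G3,2.5), (11,G1,4), (13,G2,5), (14,G1,6), (15,G1,7), (18,G3,8), (20,G1,10), (20,G2,10), (20,G3,10), (21,G2,12), (28,G2,13)
Step 2: Sum ranks within each group.
R_1 = 28 (n_1 = 5)
R_2 = 42.5 (n_2 = 5)
R_3 = 20.5 (n_3 = 3)
Step 3: H = 12/(N(N+1)) * sum(R_i^2/n_i) - 3(N+1)
     = 12/(13*14) * (28^2/5 + 42.5^2/5 + 20.5^2/3) - 3*14
     = 0.065934 * 658.133 - 42
     = 1.393407.
Step 4: Ties present; correction factor C = 1 - 30/(13^3 - 13) = 0.986264. Corrected H = 1.393407 / 0.986264 = 1.412813.
Step 5: Under H0, H ~ chi^2(2); p-value = 0.493414.
Step 6: alpha = 0.05. fail to reject H0.

H = 1.4128, df = 2, p = 0.493414, fail to reject H0.


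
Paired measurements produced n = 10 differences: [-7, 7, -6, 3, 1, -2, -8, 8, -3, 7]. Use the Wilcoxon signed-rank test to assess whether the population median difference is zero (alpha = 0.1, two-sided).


Step 1: Drop any zero differences (none here) and take |d_i|.
|d| = [7, 7, 6, 3, 1, 2, 8, 8, 3, 7]
Step 2: Midrank |d_i| (ties get averaged ranks).
ranks: |7|->7, |7|->7, |6|->5, |3|->3.5, |1|->1, |2|->2, |8|->9.5, |8|->9.5, |3|->3.5, |7|->7
Step 3: Attach original signs; sum ranks with positive sign and with negative sign.
W+ = 7 + 3.5 + 1 + 9.5 + 7 = 28
W- = 7 + 5 + 2 + 9.5 + 3.5 = 27
(Check: W+ + W- = 55 should equal n(n+1)/2 = 55.)
Step 4: Test statistic W = min(W+, W-) = 27.
Step 5: Ties in |d|, so use the tie-corrected normal approximation.
        E[W] = n(n+1)/4 = 10*11/4 = 27.5.
        Tie groups: |d|=3 (t=2), |d|=7 (t=3), |d|=8 (t=2); sum(t^3 - t) = 36.
        Var[W] = n(n+1)(2n+1)/24 - sum(t^3-t)/48 = 2310/24 - 36/48 = 95.5.
        z = (W - E[W]) / sqrt(Var[W]) = (27 - 27.5) / 9.7724 = -0.0512.
        Two-sided p = 2*Phi(z) = 0.959194.
Step 6: alpha = 0.1. fail to reject H0.

W+ = 28, W- = 27, W = min = 27, p = 0.959194, fail to reject H0.


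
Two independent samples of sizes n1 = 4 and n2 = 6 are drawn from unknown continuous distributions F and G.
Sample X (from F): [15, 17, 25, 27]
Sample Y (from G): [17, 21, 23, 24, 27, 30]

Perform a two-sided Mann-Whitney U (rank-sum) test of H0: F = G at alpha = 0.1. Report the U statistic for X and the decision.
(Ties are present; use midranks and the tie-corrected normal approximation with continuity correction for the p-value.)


Step 1: Combine and sort all 10 observations; assign midranks.
sorted (value, group): (15,X), (17,X), (17,Y), (21,Y), (23,Y), (24,Y), (25,X), (27,X), (27,Y), (30,Y)
ranks: 15->1, 17->2.5, 17->2.5, 21->4, 23->5, 24->6, 25->7, 27->8.5, 27->8.5, 30->10
Step 2: Rank sum for X: R1 = 1 + 2.5 + 7 + 8.5 = 19.
Step 3: U_X = R1 - n1(n1+1)/2 = 19 - 4*5/2 = 19 - 10 = 9.
       U_Y = n1*n2 - U_X = 24 - 9 = 15.
Step 4: Ties are present, so use the tie-corrected normal approximation (with continuity correction) for the p-value.
Step 5: p-value = 0.591778; compare to alpha = 0.1. fail to reject H0.

U_X = 9, p = 0.591778, fail to reject H0 at alpha = 0.1.


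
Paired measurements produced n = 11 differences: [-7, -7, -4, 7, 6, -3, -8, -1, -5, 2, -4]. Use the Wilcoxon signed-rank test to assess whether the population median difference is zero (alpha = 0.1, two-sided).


Step 1: Drop any zero differences (none here) and take |d_i|.
|d| = [7, 7, 4, 7, 6, 3, 8, 1, 5, 2, 4]
Step 2: Midrank |d_i| (ties get averaged ranks).
ranks: |7|->9, |7|->9, |4|->4.5, |7|->9, |6|->7, |3|->3, |8|->11, |1|->1, |5|->6, |2|->2, |4|->4.5
Step 3: Attach original signs; sum ranks with positive sign and with negative sign.
W+ = 9 + 7 + 2 = 18
W- = 9 + 9 + 4.5 + 3 + 11 + 1 + 6 + 4.5 = 48
(Check: W+ + W- = 66 should equal n(n+1)/2 = 66.)
Step 4: Test statistic W = min(W+, W-) = 18.
Step 5: Ties in |d|, so use the tie-corrected normal approximation.
        E[W] = n(n+1)/4 = 11*12/4 = 33.
        Tie groups: |d|=4 (t=2), |d|=7 (t=3); sum(t^3 - t) = 30.
        Var[W] = n(n+1)(2n+1)/24 - sum(t^3-t)/48 = 3036/24 - 30/48 = 125.875.
        z = (W - E[W]) / sqrt(Var[W]) = (18 - 33) / 11.2194 = -1.3370.
        Two-sided p = 2*Phi(z) = 0.181233.
Step 6: alpha = 0.1. fail to reject H0.

W+ = 18, W- = 48, W = min = 18, p = 0.181233, fail to reject H0.


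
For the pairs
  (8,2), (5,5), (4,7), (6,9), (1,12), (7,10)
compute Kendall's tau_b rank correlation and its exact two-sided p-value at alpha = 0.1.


Step 1: Enumerate the 15 unordered pairs (i,j) with i<j and classify each by sign(x_j-x_i) * sign(y_j-y_i).
  (1,2):dx=-3,dy=+3->D; (1,3):dx=-4,dy=+5->D; (1,4):dx=-2,dy=+7->D; (1,5):dx=-7,dy=+10->D
  (1,6):dx=-1,dy=+8->D; (2,3):dx=-1,dy=+2->D; (2,4):dx=+1,dy=+4->C; (2,5):dx=-4,dy=+7->D
  (2,6):dx=+2,dy=+5->C; (3,4):dx=+2,dy=+2->C; (3,5):dx=-3,dy=+5->D; (3,6):dx=+3,dy=+3->C
  (4,5):dx=-5,dy=+3->D; (4,6):dx=+1,dy=+1->C; (5,6):dx=+6,dy=-2->D
Step 2: C = 5, D = 10, total pairs = 15.
Step 3: tau = (C - D)/(n(n-1)/2) = (5 - 10)/15 = -0.333333.
Step 4: Exact two-sided p-value (enumerate n! = 720 permutations of y under H0): p = 0.469444.
Step 5: alpha = 0.1. fail to reject H0.

tau_b = -0.3333 (C=5, D=10), p = 0.469444, fail to reject H0.


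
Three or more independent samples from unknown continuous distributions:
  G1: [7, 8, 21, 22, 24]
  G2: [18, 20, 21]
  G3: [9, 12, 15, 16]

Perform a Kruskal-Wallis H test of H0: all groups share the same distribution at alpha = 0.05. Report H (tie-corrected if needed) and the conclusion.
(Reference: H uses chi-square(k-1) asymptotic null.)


Step 1: Combine all N = 12 observations and assign midranks.
sorted (value, group, rank): (7,G1,1), (8,G1,2), (9,G3,3), (12,G3,4), (15,G3,5), (16,G3,6), (18,G2,7), (20,G2,8), (21,G1,9.5), (21,G2,9.5), (22,G1,11), (24,G1,12)
Step 2: Sum ranks within each group.
R_1 = 35.5 (n_1 = 5)
R_2 = 24.5 (n_2 = 3)
R_3 = 18 (n_3 = 4)
Step 3: H = 12/(N(N+1)) * sum(R_i^2/n_i) - 3(N+1)
     = 12/(12*13) * (35.5^2/5 + 24.5^2/3 + 18^2/4) - 3*13
     = 0.076923 * 533.133 - 39
     = 2.010256.
Step 4: Ties present; correction factor C = 1 - 6/(12^3 - 12) = 0.996503. Corrected H = 2.010256 / 0.996503 = 2.017310.
Step 5: Under H0, H ~ chi^2(2); p-value = 0.364709.
Step 6: alpha = 0.05. fail to reject H0.

H = 2.0173, df = 2, p = 0.364709, fail to reject H0.


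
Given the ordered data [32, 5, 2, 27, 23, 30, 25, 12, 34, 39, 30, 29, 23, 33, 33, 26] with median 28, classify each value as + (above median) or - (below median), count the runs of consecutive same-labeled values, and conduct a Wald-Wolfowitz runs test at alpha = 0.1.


Step 1: Compute median = 28; label A = above, B = below.
Labels in order: ABBBBABBAAAABAAB  (n_A = 8, n_B = 8)
Step 2: Count runs R = 8.
Step 3: Under H0 (random ordering), E[R] = 2*n_A*n_B/(n_A+n_B) + 1 = 2*8*8/16 + 1 = 9.0000.
        Var[R] = 2*n_A*n_B*(2*n_A*n_B - n_A - n_B) / ((n_A+n_B)^2 * (n_A+n_B-1)) = 14336/3840 = 3.7333.
        SD[R] = 1.9322.
Step 4: Continuity-corrected z = (R + 0.5 - E[R]) / SD[R] = (8 + 0.5 - 9.0000) / 1.9322 = -0.2588.
Step 5: Two-sided p-value via normal approximation = 2*(1 - Phi(|z|)) = 0.795809.
Step 6: alpha = 0.1. fail to reject H0.

R = 8, z = -0.2588, p = 0.795809, fail to reject H0.
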